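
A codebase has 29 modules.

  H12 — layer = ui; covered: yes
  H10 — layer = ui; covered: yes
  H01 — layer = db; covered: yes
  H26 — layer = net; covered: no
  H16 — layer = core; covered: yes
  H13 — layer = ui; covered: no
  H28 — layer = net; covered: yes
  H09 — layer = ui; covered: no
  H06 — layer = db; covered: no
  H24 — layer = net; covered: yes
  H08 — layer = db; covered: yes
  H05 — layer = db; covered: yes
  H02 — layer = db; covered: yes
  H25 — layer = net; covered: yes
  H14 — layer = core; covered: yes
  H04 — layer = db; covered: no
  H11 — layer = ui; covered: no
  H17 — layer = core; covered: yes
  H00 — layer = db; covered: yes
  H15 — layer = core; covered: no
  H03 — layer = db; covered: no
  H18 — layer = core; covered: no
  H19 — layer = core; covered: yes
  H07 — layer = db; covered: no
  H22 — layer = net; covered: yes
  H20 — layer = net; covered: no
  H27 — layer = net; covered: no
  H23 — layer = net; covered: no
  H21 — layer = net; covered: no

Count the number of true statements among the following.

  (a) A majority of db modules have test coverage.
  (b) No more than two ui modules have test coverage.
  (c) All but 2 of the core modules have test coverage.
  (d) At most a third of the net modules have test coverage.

(a) db: |A| = 9, |A ∩ B| = 5; needs |A ∩ B| > |A ∖ B| — true.
(b) ui: |A| = 5, |A ∩ B| = 2; needs |A ∩ B| ≤ 2 — true.
(c) core: |A| = 6, |A ∩ B| = 4; needs |A ∖ B| = 2 — true.
(d) net: |A| = 9, |A ∩ B| = 4; needs |A ∩ B| / |A| ≤ 1/3 — false.

3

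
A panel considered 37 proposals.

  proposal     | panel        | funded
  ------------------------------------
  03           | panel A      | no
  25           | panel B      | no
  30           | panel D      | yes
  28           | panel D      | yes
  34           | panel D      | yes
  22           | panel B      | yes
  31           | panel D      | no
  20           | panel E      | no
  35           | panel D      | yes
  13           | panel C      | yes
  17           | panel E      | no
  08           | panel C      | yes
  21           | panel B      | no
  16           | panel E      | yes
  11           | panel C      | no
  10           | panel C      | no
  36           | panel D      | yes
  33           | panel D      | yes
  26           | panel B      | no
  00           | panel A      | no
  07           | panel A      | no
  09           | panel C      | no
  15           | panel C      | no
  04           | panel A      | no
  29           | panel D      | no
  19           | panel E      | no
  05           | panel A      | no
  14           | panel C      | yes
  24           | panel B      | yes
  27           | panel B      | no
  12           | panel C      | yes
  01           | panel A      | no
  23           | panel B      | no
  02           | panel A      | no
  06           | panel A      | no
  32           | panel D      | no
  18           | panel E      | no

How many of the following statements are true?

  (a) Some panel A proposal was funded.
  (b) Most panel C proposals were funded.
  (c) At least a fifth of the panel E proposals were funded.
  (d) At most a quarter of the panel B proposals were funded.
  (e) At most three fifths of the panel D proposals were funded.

(a) panel A: |A| = 8, |A ∩ B| = 0; needs A ∩ B ≠ ∅ (|A ∩ B| ≥ 1) — false.
(b) panel C: |A| = 8, |A ∩ B| = 4; needs |A ∩ B| > |A ∖ B| — false.
(c) panel E: |A| = 5, |A ∩ B| = 1; needs |A ∩ B| / |A| ≥ 1/5 — true.
(d) panel B: |A| = 7, |A ∩ B| = 2; needs |A ∩ B| / |A| ≤ 1/4 — false.
(e) panel D: |A| = 9, |A ∩ B| = 6; needs |A ∩ B| / |A| ≤ 3/5 — false.

1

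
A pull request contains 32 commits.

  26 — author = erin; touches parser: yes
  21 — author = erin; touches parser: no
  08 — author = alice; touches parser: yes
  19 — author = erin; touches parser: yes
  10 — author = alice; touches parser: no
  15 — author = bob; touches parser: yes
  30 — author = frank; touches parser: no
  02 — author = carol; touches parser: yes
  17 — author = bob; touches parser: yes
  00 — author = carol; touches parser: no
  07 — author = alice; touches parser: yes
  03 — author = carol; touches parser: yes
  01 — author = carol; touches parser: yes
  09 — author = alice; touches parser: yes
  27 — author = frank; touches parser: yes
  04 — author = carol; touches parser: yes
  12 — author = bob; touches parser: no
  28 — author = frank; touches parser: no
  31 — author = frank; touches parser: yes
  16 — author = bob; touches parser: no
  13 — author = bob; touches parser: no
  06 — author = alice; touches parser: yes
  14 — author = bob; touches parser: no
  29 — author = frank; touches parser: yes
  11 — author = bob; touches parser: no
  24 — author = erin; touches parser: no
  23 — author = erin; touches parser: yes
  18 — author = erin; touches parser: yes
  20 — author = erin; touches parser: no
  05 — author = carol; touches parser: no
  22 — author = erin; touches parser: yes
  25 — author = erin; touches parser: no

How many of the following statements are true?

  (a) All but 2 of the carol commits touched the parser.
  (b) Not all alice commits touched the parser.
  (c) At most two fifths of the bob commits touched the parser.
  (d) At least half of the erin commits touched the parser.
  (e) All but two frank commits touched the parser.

5

(a) carol: |A| = 6, |A ∩ B| = 4; needs |A ∖ B| = 2 — true.
(b) alice: |A| = 5, |A ∩ B| = 4; needs A ⊄ B (|A ∖ B| ≥ 1) — true.
(c) bob: |A| = 7, |A ∩ B| = 2; needs |A ∩ B| / |A| ≤ 2/5 — true.
(d) erin: |A| = 9, |A ∩ B| = 5; needs |A ∩ B| ≥ |A ∖ B| — true.
(e) frank: |A| = 5, |A ∩ B| = 3; needs |A ∖ B| = 2 — true.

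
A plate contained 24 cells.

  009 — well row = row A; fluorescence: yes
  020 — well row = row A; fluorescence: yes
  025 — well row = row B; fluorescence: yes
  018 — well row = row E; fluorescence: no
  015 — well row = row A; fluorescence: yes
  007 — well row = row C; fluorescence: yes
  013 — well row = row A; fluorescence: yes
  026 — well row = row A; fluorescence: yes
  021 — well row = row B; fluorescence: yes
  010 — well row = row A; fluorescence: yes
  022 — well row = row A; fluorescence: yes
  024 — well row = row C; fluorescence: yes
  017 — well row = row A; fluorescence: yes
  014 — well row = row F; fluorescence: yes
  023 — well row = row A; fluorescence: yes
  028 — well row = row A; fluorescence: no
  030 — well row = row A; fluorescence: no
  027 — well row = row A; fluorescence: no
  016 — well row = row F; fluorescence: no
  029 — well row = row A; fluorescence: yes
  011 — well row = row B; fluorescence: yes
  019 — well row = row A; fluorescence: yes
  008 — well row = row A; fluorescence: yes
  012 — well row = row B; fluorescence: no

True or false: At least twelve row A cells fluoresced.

True

The determiner here denotes the relation: |A ∩ B| ≥ 12.
|A| = 15, |A ∩ B| = 12, |A ∖ B| = 3.
|A ∩ B| = 12, so the statement is true.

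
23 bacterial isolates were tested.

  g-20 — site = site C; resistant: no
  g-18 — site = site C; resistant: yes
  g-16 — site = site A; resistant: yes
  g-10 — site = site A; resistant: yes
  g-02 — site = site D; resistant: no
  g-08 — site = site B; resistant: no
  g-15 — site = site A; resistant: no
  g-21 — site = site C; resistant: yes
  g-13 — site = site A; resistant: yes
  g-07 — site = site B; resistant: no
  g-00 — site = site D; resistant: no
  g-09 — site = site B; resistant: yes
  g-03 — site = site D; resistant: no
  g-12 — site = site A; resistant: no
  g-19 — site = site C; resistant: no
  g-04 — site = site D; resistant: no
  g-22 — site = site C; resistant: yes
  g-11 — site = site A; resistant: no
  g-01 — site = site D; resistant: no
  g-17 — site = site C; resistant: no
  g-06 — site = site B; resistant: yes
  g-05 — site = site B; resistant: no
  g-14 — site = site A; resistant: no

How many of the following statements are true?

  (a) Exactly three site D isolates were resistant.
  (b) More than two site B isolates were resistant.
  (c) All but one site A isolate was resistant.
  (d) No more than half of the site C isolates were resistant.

(a) site D: |A| = 5, |A ∩ B| = 0; needs |A ∩ B| = 3 — false.
(b) site B: |A| = 5, |A ∩ B| = 2; needs |A ∩ B| > 2 — false.
(c) site A: |A| = 7, |A ∩ B| = 3; needs |A ∖ B| = 1 — false.
(d) site C: |A| = 6, |A ∩ B| = 3; needs |A ∩ B| ≤ |A ∖ B| — true.

1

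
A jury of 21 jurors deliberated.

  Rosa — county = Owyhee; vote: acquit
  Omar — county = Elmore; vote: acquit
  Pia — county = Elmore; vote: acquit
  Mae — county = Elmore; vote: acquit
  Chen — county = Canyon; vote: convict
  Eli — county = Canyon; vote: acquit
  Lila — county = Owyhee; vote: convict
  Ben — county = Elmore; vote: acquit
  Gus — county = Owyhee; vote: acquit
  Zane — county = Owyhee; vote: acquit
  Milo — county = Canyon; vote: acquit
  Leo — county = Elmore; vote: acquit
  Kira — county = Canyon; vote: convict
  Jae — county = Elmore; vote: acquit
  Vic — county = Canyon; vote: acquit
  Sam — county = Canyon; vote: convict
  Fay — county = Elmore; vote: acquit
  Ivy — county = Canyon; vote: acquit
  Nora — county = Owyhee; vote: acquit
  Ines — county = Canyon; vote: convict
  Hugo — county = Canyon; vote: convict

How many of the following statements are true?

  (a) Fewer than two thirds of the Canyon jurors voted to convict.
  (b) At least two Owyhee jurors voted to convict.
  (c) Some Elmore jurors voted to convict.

1

(a) Canyon: |A| = 9, |A ∩ B| = 5; needs |A ∩ B| / |A| < 2/3 — true.
(b) Owyhee: |A| = 5, |A ∩ B| = 1; needs |A ∩ B| ≥ 2 — false.
(c) Elmore: |A| = 7, |A ∩ B| = 0; needs A ∩ B ≠ ∅ (|A ∩ B| ≥ 1) — false.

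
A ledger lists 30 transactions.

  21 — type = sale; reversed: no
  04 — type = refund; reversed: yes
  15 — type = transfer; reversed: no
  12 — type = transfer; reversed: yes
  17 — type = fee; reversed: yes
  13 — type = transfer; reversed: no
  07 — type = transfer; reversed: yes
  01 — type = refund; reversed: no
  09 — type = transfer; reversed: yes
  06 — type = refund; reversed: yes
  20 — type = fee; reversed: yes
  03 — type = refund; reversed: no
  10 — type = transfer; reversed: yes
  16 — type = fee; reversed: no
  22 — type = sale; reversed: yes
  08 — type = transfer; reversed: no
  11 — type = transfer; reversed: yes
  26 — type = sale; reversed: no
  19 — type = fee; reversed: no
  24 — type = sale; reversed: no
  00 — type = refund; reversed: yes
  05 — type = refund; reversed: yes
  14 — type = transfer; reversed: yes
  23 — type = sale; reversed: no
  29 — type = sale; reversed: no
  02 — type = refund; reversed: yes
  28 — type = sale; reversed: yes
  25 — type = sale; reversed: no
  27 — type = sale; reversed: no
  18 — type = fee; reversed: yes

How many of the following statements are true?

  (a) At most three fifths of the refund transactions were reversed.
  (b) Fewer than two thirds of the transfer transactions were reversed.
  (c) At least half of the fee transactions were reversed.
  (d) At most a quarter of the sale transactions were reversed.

(a) refund: |A| = 7, |A ∩ B| = 5; needs |A ∩ B| / |A| ≤ 3/5 — false.
(b) transfer: |A| = 9, |A ∩ B| = 6; needs |A ∩ B| / |A| < 2/3 — false.
(c) fee: |A| = 5, |A ∩ B| = 3; needs |A ∩ B| ≥ |A ∖ B| — true.
(d) sale: |A| = 9, |A ∩ B| = 2; needs |A ∩ B| / |A| ≤ 1/4 — true.

2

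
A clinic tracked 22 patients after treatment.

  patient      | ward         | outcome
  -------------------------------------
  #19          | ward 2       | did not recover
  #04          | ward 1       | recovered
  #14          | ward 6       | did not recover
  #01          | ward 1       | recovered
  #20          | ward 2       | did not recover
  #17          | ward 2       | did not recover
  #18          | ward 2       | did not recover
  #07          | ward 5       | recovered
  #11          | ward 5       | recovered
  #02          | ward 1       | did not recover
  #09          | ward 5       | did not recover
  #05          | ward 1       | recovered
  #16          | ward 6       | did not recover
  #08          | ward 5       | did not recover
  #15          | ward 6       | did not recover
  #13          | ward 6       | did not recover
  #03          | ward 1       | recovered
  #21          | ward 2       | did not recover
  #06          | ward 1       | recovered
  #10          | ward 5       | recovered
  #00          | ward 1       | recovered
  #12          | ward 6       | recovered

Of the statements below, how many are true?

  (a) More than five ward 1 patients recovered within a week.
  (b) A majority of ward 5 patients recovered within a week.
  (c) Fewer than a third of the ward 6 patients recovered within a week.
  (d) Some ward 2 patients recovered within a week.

(a) ward 1: |A| = 7, |A ∩ B| = 6; needs |A ∩ B| > 5 — true.
(b) ward 5: |A| = 5, |A ∩ B| = 3; needs |A ∩ B| > |A ∖ B| — true.
(c) ward 6: |A| = 5, |A ∩ B| = 1; needs |A ∩ B| / |A| < 1/3 — true.
(d) ward 2: |A| = 5, |A ∩ B| = 0; needs A ∩ B ≠ ∅ (|A ∩ B| ≥ 1) — false.

3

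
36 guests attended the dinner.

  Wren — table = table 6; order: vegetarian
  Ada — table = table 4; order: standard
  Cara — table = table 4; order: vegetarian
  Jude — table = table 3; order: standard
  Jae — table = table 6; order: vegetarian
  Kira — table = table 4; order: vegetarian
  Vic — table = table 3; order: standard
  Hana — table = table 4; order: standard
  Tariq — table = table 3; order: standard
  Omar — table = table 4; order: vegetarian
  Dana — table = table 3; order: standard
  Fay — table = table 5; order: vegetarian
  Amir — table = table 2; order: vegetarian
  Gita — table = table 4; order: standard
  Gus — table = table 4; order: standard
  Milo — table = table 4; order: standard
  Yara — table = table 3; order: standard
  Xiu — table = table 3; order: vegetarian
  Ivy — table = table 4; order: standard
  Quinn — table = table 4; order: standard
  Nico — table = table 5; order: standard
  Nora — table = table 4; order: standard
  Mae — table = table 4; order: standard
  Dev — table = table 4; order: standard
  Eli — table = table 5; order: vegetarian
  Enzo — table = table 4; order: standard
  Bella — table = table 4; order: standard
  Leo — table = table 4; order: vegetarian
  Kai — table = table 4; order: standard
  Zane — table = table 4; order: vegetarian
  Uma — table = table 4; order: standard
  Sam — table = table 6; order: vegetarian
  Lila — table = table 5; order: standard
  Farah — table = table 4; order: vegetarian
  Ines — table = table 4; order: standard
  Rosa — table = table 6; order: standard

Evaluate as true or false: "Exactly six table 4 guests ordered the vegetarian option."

'Exactly six table 4 guests ordered the vegetarian option' holds iff |A ∩ B| = 6.
|A| = 21, |A ∩ B| = 6, |A ∖ B| = 15.
|A ∩ B| = 6, so the statement is true.

True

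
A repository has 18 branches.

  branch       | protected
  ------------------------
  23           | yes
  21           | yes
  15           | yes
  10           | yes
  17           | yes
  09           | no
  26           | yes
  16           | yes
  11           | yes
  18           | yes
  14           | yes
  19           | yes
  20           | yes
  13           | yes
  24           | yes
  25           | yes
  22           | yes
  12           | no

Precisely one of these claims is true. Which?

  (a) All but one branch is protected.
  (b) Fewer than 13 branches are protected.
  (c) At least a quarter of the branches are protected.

|A| = 18, |A ∩ B| = 16, |A ∖ B| = 2.
(a) requires |A ∖ B| = 1: false.
(b) requires |A ∩ B| < 13: false.
(c) requires |A ∩ B| / |A| ≥ 1/4: true.

(c)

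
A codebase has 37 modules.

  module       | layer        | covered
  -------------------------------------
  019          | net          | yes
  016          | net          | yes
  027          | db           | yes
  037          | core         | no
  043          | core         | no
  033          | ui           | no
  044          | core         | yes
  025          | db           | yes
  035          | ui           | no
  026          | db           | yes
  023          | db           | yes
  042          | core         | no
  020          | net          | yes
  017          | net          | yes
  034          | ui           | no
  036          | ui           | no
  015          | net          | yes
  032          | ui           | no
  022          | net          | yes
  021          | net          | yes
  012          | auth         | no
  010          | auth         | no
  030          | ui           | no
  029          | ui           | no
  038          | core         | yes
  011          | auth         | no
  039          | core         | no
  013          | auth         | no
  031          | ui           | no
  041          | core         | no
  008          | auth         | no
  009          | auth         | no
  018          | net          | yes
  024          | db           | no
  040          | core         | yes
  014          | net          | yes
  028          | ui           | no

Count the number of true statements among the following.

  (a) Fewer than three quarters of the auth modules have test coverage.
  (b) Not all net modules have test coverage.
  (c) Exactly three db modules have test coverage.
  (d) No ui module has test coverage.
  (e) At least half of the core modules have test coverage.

(a) auth: |A| = 6, |A ∩ B| = 0; needs |A ∩ B| / |A| < 3/4 — true.
(b) net: |A| = 9, |A ∩ B| = 9; needs A ⊄ B (|A ∖ B| ≥ 1) — false.
(c) db: |A| = 5, |A ∩ B| = 4; needs |A ∩ B| = 3 — false.
(d) ui: |A| = 9, |A ∩ B| = 0; needs A ∩ B = ∅ (|A ∩ B| = 0) — true.
(e) core: |A| = 8, |A ∩ B| = 3; needs |A ∩ B| ≥ |A ∖ B| — false.

2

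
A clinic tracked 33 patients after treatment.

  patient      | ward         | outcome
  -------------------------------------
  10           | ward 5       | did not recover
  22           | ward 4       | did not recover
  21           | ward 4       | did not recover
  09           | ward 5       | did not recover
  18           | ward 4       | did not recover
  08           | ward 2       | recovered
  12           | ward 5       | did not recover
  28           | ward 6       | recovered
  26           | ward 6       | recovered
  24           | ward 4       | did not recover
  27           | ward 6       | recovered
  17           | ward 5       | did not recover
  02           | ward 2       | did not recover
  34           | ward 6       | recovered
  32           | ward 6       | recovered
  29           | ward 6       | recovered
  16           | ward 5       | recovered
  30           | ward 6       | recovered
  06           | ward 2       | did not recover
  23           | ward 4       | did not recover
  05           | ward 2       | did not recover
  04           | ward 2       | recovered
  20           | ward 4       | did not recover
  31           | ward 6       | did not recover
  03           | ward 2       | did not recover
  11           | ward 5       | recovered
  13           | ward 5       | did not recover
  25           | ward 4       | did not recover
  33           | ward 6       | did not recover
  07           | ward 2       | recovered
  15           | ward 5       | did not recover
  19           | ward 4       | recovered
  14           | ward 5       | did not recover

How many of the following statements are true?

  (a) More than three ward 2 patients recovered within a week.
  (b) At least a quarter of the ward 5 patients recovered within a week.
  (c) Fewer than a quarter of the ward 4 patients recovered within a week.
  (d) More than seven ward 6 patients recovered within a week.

1

(a) ward 2: |A| = 7, |A ∩ B| = 3; needs |A ∩ B| > 3 — false.
(b) ward 5: |A| = 9, |A ∩ B| = 2; needs |A ∩ B| / |A| ≥ 1/4 — false.
(c) ward 4: |A| = 8, |A ∩ B| = 1; needs |A ∩ B| / |A| < 1/4 — true.
(d) ward 6: |A| = 9, |A ∩ B| = 7; needs |A ∩ B| > 7 — false.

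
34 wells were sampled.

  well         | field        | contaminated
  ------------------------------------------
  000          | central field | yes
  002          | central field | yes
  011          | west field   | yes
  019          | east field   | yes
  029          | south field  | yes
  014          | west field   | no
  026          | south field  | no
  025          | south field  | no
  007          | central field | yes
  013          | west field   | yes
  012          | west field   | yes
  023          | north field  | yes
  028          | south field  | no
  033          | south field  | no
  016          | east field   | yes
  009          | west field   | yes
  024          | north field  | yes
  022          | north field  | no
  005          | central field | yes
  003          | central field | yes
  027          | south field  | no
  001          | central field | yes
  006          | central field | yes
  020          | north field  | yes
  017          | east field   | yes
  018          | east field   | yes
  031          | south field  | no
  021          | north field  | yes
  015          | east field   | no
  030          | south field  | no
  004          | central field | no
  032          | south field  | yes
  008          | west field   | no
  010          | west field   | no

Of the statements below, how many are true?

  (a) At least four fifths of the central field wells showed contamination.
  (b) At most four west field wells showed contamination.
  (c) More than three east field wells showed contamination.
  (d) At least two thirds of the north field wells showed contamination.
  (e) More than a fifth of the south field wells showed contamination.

5

(a) central field: |A| = 8, |A ∩ B| = 7; needs |A ∩ B| / |A| ≥ 4/5 — true.
(b) west field: |A| = 7, |A ∩ B| = 4; needs |A ∩ B| ≤ 4 — true.
(c) east field: |A| = 5, |A ∩ B| = 4; needs |A ∩ B| > 3 — true.
(d) north field: |A| = 5, |A ∩ B| = 4; needs |A ∩ B| / |A| ≥ 2/3 — true.
(e) south field: |A| = 9, |A ∩ B| = 2; needs |A ∩ B| / |A| > 1/5 — true.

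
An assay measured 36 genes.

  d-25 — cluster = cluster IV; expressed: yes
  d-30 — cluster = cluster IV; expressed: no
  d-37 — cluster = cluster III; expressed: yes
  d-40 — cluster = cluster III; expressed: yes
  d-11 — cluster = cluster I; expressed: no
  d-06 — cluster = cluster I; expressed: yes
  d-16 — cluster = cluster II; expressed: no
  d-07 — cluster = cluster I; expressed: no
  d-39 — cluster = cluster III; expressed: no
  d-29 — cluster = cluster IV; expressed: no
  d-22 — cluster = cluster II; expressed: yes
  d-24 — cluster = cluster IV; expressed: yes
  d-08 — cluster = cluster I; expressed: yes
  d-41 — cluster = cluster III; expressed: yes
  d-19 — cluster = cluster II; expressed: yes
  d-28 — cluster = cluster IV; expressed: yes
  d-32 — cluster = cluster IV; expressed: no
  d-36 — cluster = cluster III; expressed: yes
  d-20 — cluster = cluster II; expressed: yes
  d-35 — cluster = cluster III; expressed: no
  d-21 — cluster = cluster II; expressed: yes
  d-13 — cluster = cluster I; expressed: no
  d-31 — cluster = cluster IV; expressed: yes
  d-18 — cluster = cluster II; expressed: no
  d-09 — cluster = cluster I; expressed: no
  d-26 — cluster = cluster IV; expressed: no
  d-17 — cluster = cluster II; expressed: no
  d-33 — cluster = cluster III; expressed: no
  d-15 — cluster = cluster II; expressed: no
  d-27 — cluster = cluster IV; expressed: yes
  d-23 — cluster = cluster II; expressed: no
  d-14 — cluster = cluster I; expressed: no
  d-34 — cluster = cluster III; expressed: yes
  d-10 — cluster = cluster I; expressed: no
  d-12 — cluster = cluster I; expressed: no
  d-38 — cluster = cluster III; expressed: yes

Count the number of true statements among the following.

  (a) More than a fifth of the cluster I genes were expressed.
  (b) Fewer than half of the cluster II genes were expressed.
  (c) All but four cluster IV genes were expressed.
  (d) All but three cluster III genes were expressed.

4

(a) cluster I: |A| = 9, |A ∩ B| = 2; needs |A ∩ B| / |A| > 1/5 — true.
(b) cluster II: |A| = 9, |A ∩ B| = 4; needs |A ∩ B| < |A ∖ B| — true.
(c) cluster IV: |A| = 9, |A ∩ B| = 5; needs |A ∖ B| = 4 — true.
(d) cluster III: |A| = 9, |A ∩ B| = 6; needs |A ∖ B| = 3 — true.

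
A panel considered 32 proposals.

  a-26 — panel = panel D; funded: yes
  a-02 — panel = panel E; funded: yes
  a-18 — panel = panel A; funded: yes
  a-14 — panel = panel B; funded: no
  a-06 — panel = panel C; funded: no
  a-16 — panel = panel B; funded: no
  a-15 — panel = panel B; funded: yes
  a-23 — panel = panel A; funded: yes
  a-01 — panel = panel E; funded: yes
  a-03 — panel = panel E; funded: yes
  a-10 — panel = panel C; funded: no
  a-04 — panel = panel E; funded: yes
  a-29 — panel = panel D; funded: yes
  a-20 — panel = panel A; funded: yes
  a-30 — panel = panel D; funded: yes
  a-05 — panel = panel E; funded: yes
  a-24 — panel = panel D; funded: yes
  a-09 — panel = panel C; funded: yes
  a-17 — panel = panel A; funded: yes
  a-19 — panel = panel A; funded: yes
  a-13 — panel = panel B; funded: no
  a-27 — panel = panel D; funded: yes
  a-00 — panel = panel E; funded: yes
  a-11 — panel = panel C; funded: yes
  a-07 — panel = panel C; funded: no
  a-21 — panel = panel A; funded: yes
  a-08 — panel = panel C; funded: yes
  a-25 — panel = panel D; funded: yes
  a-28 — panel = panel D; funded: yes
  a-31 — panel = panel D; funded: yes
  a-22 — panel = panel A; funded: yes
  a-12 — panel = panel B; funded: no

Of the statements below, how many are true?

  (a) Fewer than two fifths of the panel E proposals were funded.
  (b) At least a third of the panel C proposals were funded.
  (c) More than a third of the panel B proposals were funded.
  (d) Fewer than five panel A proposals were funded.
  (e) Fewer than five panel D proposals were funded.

1

(a) panel E: |A| = 6, |A ∩ B| = 6; needs |A ∩ B| / |A| < 2/5 — false.
(b) panel C: |A| = 6, |A ∩ B| = 3; needs |A ∩ B| / |A| ≥ 1/3 — true.
(c) panel B: |A| = 5, |A ∩ B| = 1; needs |A ∩ B| / |A| > 1/3 — false.
(d) panel A: |A| = 7, |A ∩ B| = 7; needs |A ∩ B| < 5 — false.
(e) panel D: |A| = 8, |A ∩ B| = 8; needs |A ∩ B| < 5 — false.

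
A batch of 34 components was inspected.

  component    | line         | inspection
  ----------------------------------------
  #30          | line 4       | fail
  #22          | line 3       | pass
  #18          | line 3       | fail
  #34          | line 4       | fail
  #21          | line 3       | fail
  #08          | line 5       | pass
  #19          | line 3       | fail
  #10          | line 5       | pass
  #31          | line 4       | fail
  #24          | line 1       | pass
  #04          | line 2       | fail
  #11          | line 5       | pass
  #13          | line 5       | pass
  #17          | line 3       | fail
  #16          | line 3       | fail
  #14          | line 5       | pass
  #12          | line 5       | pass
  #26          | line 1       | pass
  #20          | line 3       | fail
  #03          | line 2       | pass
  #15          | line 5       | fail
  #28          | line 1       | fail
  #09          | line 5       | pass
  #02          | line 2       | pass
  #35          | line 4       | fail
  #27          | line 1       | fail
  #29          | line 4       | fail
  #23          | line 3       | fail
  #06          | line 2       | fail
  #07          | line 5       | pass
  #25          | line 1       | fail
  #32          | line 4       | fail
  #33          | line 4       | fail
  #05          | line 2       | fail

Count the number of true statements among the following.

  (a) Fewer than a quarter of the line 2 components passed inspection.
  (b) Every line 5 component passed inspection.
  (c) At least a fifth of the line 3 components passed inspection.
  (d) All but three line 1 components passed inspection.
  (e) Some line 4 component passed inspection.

(a) line 2: |A| = 5, |A ∩ B| = 2; needs |A ∩ B| / |A| < 1/4 — false.
(b) line 5: |A| = 9, |A ∩ B| = 8; needs A ⊆ B, i.e. every element of A is in B (|A ∖ B| = 0) — false.
(c) line 3: |A| = 8, |A ∩ B| = 1; needs |A ∩ B| / |A| ≥ 1/5 — false.
(d) line 1: |A| = 5, |A ∩ B| = 2; needs |A ∖ B| = 3 — true.
(e) line 4: |A| = 7, |A ∩ B| = 0; needs A ∩ B ≠ ∅ (|A ∩ B| ≥ 1) — false.

1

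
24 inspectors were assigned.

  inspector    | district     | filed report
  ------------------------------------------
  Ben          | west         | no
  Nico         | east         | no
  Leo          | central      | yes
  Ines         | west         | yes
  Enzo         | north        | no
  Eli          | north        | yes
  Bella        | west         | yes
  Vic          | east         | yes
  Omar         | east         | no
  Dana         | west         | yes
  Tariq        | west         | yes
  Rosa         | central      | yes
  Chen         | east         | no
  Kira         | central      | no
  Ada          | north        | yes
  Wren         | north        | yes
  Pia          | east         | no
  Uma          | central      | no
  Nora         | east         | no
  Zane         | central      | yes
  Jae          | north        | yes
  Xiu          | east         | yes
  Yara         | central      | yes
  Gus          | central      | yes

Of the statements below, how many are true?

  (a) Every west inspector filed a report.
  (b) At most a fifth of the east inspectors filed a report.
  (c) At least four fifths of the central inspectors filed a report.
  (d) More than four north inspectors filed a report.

(a) west: |A| = 5, |A ∩ B| = 4; needs A ⊆ B, i.e. every element of A is in B (|A ∖ B| = 0) — false.
(b) east: |A| = 7, |A ∩ B| = 2; needs |A ∩ B| / |A| ≤ 1/5 — false.
(c) central: |A| = 7, |A ∩ B| = 5; needs |A ∩ B| / |A| ≥ 4/5 — false.
(d) north: |A| = 5, |A ∩ B| = 4; needs |A ∩ B| > 4 — false.

0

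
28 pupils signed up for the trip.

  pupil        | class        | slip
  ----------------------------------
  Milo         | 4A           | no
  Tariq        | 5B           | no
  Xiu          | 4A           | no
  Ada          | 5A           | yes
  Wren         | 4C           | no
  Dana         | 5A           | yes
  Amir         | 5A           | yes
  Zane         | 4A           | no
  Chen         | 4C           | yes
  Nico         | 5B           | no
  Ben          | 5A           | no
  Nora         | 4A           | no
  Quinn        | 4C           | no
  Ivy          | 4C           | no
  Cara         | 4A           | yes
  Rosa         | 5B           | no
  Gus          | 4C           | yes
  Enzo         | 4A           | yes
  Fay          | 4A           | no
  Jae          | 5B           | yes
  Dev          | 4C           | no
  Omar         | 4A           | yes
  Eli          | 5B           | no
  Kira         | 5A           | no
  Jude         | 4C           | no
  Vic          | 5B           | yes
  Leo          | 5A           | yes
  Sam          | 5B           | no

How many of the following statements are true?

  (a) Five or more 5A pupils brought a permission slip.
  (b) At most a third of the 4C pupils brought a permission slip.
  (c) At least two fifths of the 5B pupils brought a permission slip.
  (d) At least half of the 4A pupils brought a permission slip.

1

(a) 5A: |A| = 6, |A ∩ B| = 4; needs |A ∩ B| ≥ 5 — false.
(b) 4C: |A| = 7, |A ∩ B| = 2; needs |A ∩ B| / |A| ≤ 1/3 — true.
(c) 5B: |A| = 7, |A ∩ B| = 2; needs |A ∩ B| / |A| ≥ 2/5 — false.
(d) 4A: |A| = 8, |A ∩ B| = 3; needs |A ∩ B| ≥ |A ∖ B| — false.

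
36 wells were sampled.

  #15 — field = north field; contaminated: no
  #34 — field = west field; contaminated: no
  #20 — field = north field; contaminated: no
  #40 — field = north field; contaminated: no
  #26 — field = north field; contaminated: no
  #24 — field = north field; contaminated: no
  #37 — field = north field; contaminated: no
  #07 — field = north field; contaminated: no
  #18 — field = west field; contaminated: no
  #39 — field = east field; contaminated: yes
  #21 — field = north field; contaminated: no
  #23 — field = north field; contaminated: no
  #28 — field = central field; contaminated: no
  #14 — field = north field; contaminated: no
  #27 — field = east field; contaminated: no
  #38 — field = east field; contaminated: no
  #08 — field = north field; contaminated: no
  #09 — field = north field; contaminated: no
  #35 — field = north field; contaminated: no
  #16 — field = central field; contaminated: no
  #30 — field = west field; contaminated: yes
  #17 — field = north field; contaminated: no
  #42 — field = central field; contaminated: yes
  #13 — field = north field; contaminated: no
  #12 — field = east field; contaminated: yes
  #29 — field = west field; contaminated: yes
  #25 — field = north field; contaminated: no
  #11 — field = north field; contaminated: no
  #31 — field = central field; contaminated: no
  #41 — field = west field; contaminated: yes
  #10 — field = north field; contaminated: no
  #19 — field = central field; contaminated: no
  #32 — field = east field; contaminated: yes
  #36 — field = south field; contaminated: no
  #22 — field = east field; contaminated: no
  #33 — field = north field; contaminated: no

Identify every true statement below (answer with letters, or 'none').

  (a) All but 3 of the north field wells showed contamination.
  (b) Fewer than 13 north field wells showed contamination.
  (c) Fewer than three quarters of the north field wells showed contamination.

|A| = 19, |A ∩ B| = 0, |A ∖ B| = 19.
(a) |A ∖ B| = 3: fails.
(b) |A ∩ B| < 13: holds.
(c) |A ∩ B| / |A| < 3/4: holds.

(b), (c)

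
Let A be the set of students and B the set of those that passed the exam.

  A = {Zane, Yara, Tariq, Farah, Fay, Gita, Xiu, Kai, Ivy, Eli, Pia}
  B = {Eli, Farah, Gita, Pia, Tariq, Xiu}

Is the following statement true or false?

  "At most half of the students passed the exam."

False

Truth condition: |A ∩ B| ≤ |A ∖ B|.
A (the restrictor) = {Zane, Yara, Tariq, Farah, Fay, Gita, Xiu, Kai, Ivy, Eli, Pia}, |A| = 11.
A ∩ B = {Tariq, Farah, Gita, Xiu, Eli, Pia}, so |A ∩ B| = 6.
A ∖ B = {Zane, Yara, Fay, Kai, Ivy}, so |A ∖ B| = 5.
6 > 5, so the statement is false.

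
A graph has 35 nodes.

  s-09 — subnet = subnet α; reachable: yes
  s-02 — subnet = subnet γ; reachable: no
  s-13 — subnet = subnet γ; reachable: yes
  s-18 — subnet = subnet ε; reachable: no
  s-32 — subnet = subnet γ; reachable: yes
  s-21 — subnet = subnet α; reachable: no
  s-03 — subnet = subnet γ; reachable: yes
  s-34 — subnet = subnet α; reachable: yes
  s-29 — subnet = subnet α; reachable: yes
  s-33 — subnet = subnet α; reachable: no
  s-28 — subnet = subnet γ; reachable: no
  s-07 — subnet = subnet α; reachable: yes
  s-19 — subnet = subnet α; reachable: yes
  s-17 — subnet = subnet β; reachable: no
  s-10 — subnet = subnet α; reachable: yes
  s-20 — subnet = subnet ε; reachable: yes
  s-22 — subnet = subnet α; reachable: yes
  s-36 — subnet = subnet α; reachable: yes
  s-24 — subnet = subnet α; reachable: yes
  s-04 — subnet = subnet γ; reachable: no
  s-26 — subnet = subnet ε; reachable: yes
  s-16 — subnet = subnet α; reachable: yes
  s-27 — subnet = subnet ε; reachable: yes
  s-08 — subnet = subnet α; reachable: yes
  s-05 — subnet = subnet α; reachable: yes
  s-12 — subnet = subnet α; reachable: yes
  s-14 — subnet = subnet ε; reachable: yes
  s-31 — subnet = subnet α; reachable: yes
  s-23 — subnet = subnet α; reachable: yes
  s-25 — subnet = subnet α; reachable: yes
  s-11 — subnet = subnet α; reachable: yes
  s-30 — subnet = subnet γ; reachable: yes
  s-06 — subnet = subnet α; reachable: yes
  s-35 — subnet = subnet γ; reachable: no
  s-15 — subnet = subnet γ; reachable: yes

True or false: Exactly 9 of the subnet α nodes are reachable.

The determiner here denotes the relation: |A ∩ B| = 9.
|A| = 20, |A ∩ B| = 18, |A ∖ B| = 2.
|A ∩ B| = 18, so the statement is false.

False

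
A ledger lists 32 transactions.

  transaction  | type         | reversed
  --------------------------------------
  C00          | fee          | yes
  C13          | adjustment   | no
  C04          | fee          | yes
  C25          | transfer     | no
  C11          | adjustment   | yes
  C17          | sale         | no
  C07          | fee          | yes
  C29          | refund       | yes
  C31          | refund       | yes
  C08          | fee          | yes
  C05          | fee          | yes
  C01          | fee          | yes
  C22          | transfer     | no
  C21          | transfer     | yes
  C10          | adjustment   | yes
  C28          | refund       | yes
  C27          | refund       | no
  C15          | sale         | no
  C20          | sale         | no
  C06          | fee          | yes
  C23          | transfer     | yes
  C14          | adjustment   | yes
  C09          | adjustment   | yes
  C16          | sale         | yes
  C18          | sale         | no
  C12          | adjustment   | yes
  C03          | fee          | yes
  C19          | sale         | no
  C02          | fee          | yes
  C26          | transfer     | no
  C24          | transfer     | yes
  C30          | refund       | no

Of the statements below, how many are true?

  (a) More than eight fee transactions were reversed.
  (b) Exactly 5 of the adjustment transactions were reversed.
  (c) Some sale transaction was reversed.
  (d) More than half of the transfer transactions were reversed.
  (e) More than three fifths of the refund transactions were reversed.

(a) fee: |A| = 9, |A ∩ B| = 9; needs |A ∩ B| > 8 — true.
(b) adjustment: |A| = 6, |A ∩ B| = 5; needs |A ∩ B| = 5 — true.
(c) sale: |A| = 6, |A ∩ B| = 1; needs A ∩ B ≠ ∅ (|A ∩ B| ≥ 1) — true.
(d) transfer: |A| = 6, |A ∩ B| = 3; needs |A ∩ B| > |A ∖ B| — false.
(e) refund: |A| = 5, |A ∩ B| = 3; needs |A ∩ B| / |A| > 3/5 — false.

3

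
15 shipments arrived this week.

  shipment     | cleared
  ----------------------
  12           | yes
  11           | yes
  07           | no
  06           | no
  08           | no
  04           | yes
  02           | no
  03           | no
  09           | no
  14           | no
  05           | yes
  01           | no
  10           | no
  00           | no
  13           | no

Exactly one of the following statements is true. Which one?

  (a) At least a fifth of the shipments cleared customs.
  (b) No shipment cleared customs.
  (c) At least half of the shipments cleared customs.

(a)

|A| = 15, |A ∩ B| = 4, |A ∖ B| = 11.
(a) requires |A ∩ B| / |A| ≥ 1/5: true.
(b) requires A ∩ B = ∅ (|A ∩ B| = 0): false.
(c) requires |A ∩ B| ≥ |A ∖ B|: false.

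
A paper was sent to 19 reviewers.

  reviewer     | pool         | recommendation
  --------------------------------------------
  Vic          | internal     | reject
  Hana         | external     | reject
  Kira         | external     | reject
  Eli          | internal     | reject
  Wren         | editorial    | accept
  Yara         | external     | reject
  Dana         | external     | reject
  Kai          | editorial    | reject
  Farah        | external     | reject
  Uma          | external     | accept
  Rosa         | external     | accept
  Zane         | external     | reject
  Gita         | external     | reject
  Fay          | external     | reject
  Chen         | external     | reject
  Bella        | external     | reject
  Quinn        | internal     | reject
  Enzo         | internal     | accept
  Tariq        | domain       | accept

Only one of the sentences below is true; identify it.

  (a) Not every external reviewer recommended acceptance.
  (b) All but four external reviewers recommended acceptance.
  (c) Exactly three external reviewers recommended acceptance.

(a)

|A| = 12, |A ∩ B| = 2, |A ∖ B| = 10.
(a) requires A ⊄ B (|A ∖ B| ≥ 1): true.
(b) requires |A ∖ B| = 4: false.
(c) requires |A ∩ B| = 3: false.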